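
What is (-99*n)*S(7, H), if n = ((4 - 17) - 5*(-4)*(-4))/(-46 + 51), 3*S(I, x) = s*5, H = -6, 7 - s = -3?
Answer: 30690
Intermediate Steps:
s = 10 (s = 7 - 1*(-3) = 7 + 3 = 10)
S(I, x) = 50/3 (S(I, x) = (10*5)/3 = (⅓)*50 = 50/3)
n = -93/5 (n = (-13 - 1*(-20)*(-4))/5 = (-13 + 20*(-4))*(⅕) = (-13 - 80)*(⅕) = -93*⅕ = -93/5 ≈ -18.600)
(-99*n)*S(7, H) = -99*(-93/5)*(50/3) = (9207/5)*(50/3) = 30690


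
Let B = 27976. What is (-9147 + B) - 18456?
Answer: 373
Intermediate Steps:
(-9147 + B) - 18456 = (-9147 + 27976) - 18456 = 18829 - 18456 = 373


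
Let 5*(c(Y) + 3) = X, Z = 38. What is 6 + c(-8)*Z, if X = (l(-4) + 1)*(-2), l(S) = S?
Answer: -312/5 ≈ -62.400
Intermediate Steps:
X = 6 (X = (-4 + 1)*(-2) = -3*(-2) = 6)
c(Y) = -9/5 (c(Y) = -3 + (⅕)*6 = -3 + 6/5 = -9/5)
6 + c(-8)*Z = 6 - 9/5*38 = 6 - 342/5 = -312/5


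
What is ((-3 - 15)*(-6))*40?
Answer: 4320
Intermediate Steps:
((-3 - 15)*(-6))*40 = -18*(-6)*40 = 108*40 = 4320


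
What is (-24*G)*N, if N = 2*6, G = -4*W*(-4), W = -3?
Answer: 13824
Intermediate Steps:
G = -48 (G = -4*(-3)*(-4) = 12*(-4) = -48)
N = 12
(-24*G)*N = -24*(-48)*12 = 1152*12 = 13824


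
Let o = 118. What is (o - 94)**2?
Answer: 576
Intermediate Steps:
(o - 94)**2 = (118 - 94)**2 = 24**2 = 576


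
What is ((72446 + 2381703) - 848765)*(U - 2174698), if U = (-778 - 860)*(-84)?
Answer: -3270337378704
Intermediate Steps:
U = 137592 (U = -1638*(-84) = 137592)
((72446 + 2381703) - 848765)*(U - 2174698) = ((72446 + 2381703) - 848765)*(137592 - 2174698) = (2454149 - 848765)*(-2037106) = 1605384*(-2037106) = -3270337378704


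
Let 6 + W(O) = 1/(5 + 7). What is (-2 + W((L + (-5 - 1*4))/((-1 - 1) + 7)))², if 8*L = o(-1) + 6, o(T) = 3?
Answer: 9025/144 ≈ 62.674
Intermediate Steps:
L = 9/8 (L = (3 + 6)/8 = (⅛)*9 = 9/8 ≈ 1.1250)
W(O) = -71/12 (W(O) = -6 + 1/(5 + 7) = -6 + 1/12 = -71/12)
(-2 + W((L + (-5 - 1*4))/((-1 - 1) + 7)))² = (-2 - 71/12)² = (-95/12)² = 9025/144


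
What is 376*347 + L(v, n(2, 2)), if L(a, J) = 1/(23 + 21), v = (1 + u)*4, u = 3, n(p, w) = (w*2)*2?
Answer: 5740769/44 ≈ 1.3047e+5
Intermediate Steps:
n(p, w) = 4*w (n(p, w) = (2*w)*2 = 4*w)
v = 16 (v = (1 + 3)*4 = 4*4 = 16)
L(a, J) = 1/44
376*347 + L(v, n(2, 2)) = 376*347 + 1/44 = 130472 + 1/44 = 5740769/44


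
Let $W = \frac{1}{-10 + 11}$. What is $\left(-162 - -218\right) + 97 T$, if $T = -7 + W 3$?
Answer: $-332$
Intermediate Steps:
$W = 1$ ($W = 1^{-1} = 1$)
$T = -4$ ($T = -7 + 1 \cdot 3 = -7 + 3 = -4$)
$\left(-162 - -218\right) + 97 T = \left(-162 - -218\right) + 97 \left(-4\right) = \left(-162 + 218\right) - 388 = 56 - 388 = -332$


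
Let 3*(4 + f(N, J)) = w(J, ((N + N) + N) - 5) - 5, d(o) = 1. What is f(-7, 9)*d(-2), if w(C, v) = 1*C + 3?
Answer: -5/3 ≈ -1.6667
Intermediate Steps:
w(C, v) = 3 + C (w(C, v) = C + 3 = 3 + C)
f(N, J) = -14/3 + J/3 (f(N, J) = -4 + ((3 + J) - 5)/3 = -4 + (-2 + J)/3 = -4 + (-2/3 + J/3) = -14/3 + J/3)
f(-7, 9)*d(-2) = (-14/3 + (1/3)*9)*1 = (-14/3 + 3)*1 = -5/3*1 = -5/3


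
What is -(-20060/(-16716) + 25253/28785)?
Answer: -83296354/40097505 ≈ -2.0773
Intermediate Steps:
-(-20060/(-16716) + 25253/28785) = -(-20060*(-1/16716) + 25253*(1/28785)) = -(5015/4179 + 25253/28785) = -1*83296354/40097505 = -83296354/40097505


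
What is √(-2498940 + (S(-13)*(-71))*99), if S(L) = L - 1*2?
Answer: 3*I*√265945 ≈ 1547.1*I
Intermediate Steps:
S(L) = -2 + L (S(L) = L - 2 = -2 + L)
√(-2498940 + (S(-13)*(-71))*99) = √(-2498940 + ((-2 - 13)*(-71))*99) = √(-2498940 - 15*(-71)*99) = √(-2498940 + 1065*99) = √(-2498940 + 105435) = √(-2393505) = 3*I*√265945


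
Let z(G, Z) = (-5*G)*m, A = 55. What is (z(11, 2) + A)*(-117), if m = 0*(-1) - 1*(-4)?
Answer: 19305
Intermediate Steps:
m = 4 (m = 0 + 4 = 4)
z(G, Z) = -20*G (z(G, Z) = -5*G*4 = -20*G)
(z(11, 2) + A)*(-117) = (-20*11 + 55)*(-117) = (-220 + 55)*(-117) = -165*(-117) = 19305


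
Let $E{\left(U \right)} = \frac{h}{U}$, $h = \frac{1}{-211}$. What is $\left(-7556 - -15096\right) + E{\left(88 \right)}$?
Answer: $\frac{140002719}{18568} \approx 7540.0$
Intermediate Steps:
$h = - \frac{1}{211} \approx -0.0047393$
$E{\left(U \right)} = - \frac{1}{211 U}$
$\left(-7556 - -15096\right) + E{\left(88 \right)} = \left(-7556 - -15096\right) - \frac{1}{211 \cdot 88} = \left(-7556 + 15096\right) - \frac{1}{18568} = 7540 - \frac{1}{18568} = \frac{140002719}{18568}$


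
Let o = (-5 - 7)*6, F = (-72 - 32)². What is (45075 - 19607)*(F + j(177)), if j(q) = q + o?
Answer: 278136028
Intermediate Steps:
F = 10816 (F = (-104)² = 10816)
o = -72 (o = -12*6 = -72)
j(q) = -72 + q (j(q) = q - 72 = -72 + q)
(45075 - 19607)*(F + j(177)) = (45075 - 19607)*(10816 + (-72 + 177)) = 25468*(10816 + 105) = 25468*10921 = 278136028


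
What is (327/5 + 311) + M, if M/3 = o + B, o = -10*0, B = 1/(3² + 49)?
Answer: 109171/290 ≈ 376.45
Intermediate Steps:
B = 1/58 (B = 1/(9 + 49) = 1/58 ≈ 0.017241)
o = 0
M = 3/58 (M = 3*(0 + 1/58) = 3*(1/58) = 3/58 ≈ 0.051724)
(327/5 + 311) + M = (327/5 + 311) + 3/58 = 1882/5 + 3/58 = 109171/290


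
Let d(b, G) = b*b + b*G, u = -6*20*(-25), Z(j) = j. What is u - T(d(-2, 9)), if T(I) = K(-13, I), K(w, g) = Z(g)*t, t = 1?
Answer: 3014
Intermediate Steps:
u = 3000 (u = -120*(-25) = 3000)
K(w, g) = g (K(w, g) = g*1 = g)
d(b, G) = b**2 + G*b
T(I) = I
u - T(d(-2, 9)) = 3000 - (-2)*(9 - 2) = 3000 - (-2)*7 = 3000 - 1*(-14) = 3000 + 14 = 3014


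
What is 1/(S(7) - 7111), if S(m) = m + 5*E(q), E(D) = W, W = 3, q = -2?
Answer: -1/7089 ≈ -0.00014106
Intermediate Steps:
E(D) = 3
S(m) = 15 + m (S(m) = m + 5*3 = m + 15 = 15 + m)
1/(S(7) - 7111) = 1/((15 + 7) - 7111) = 1/(22 - 7111) = 1/(-7089) = -1/7089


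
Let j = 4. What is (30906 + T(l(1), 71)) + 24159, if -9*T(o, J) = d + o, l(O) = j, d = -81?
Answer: 495662/9 ≈ 55074.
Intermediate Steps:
l(O) = 4
T(o, J) = 9 - o/9 (T(o, J) = -(-81 + o)/9 = 9 - o/9)
(30906 + T(l(1), 71)) + 24159 = (30906 + (9 - ⅑*4)) + 24159 = (30906 + (9 - 4/9)) + 24159 = (30906 + 77/9) + 24159 = 278231/9 + 24159 = 495662/9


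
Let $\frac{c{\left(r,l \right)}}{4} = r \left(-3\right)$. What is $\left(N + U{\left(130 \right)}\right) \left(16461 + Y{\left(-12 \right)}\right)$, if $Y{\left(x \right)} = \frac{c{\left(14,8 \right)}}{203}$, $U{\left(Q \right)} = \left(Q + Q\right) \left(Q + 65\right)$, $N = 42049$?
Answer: $\frac{44273271405}{29} \approx 1.5267 \cdot 10^{9}$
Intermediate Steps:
$c{\left(r,l \right)} = - 12 r$ ($c{\left(r,l \right)} = 4 r \left(-3\right) = 4 \left(- 3 r\right) = - 12 r$)
$U{\left(Q \right)} = 2 Q \left(65 + Q\right)$
$Y{\left(x \right)} = - \frac{24}{29}$ ($Y{\left(x \right)} = \frac{\left(-12\right) 14}{203} = \left(-168\right) \frac{1}{203} = - \frac{24}{29}$)
$\left(N + U{\left(130 \right)}\right) \left(16461 + Y{\left(-12 \right)}\right) = \left(42049 + 2 \cdot 130 \left(65 + 130\right)\right) \left(16461 - \frac{24}{29}\right) = \left(42049 + 2 \cdot 130 \cdot 195\right) \frac{477345}{29} = \left(42049 + 50700\right) \frac{477345}{29} = 92749 \cdot \frac{477345}{29} = \frac{44273271405}{29}$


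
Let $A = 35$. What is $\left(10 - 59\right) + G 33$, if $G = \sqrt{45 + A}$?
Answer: $-49 + 132 \sqrt{5} \approx 246.16$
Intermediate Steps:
$G = 4 \sqrt{5}$ ($G = \sqrt{45 + 35} = \sqrt{80} = 4 \sqrt{5} \approx 8.9443$)
$\left(10 - 59\right) + G 33 = \left(10 - 59\right) + 4 \sqrt{5} \cdot 33 = -49 + 132 \sqrt{5}$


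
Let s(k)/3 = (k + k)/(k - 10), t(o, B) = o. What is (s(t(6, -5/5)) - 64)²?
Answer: 5329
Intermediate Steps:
s(k) = 6*k/(-10 + k) (s(k) = 3*((k + k)/(k - 10)) = 3*((2*k)/(-10 + k)) = 3*(2*k/(-10 + k)) = 6*k/(-10 + k))
(s(t(6, -5/5)) - 64)² = (6*6/(-10 + 6) - 64)² = (6*6/(-4) - 64)² = (6*6*(-¼) - 64)² = (-9 - 64)² = (-73)² = 5329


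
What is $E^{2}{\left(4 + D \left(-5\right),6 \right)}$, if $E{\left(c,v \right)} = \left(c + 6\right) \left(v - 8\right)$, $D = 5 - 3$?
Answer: $0$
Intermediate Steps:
$D = 2$ ($D = 5 - 3 = 2$)
$E{\left(c,v \right)} = \left(-8 + v\right) \left(6 + c\right)$ ($E{\left(c,v \right)} = \left(6 + c\right) \left(-8 + v\right) = \left(-8 + v\right) \left(6 + c\right)$)
$E^{2}{\left(4 + D \left(-5\right),6 \right)} = \left(-48 - 8 \left(4 + 2 \left(-5\right)\right) + 6 \cdot 6 + \left(4 + 2 \left(-5\right)\right) 6\right)^{2} = \left(-48 - 8 \left(4 - 10\right) + 36 + \left(4 - 10\right) 6\right)^{2} = \left(-48 - -48 + 36 - 36\right)^{2} = \left(-48 + 48 + 36 - 36\right)^{2} = 0^{2} = 0$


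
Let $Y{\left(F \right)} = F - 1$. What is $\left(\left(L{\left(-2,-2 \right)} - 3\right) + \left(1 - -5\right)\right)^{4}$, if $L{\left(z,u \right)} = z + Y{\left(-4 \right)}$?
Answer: $256$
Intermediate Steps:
$Y{\left(F \right)} = -1 + F$
$L{\left(z,u \right)} = -5 + z$ ($L{\left(z,u \right)} = z - 5 = -5 + z$)
$\left(\left(L{\left(-2,-2 \right)} - 3\right) + \left(1 - -5\right)\right)^{4} = \left(\left(\left(-5 - 2\right) - 3\right) + \left(1 - -5\right)\right)^{4} = \left(\left(-7 - 3\right) + \left(1 + 5\right)\right)^{4} = \left(-10 + 6\right)^{4} = \left(-4\right)^{4} = 256$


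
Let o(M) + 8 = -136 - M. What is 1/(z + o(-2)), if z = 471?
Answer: 1/329 ≈ 0.0030395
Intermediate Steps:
o(M) = -144 - M (o(M) = -8 + (-136 - M) = -144 - M)
1/(z + o(-2)) = 1/(471 + (-144 - 1*(-2))) = 1/(471 + (-144 + 2)) = 1/(471 - 142) = 1/329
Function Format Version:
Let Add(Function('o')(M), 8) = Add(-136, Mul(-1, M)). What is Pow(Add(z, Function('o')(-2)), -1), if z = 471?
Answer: Rational(1, 329) ≈ 0.0030395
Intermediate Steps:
Function('o')(M) = Add(-144, Mul(-1, M)) (Function('o')(M) = Add(-8, Add(-136, Mul(-1, M))) = Add(-144, Mul(-1, M)))
Pow(Add(z, Function('o')(-2)), -1) = Pow(Add(471, Add(-144, Mul(-1, -2))), -1) = Pow(Add(471, Add(-144, 2)), -1) = Pow(Add(471, -142), -1) = Pow(329, -1) = Rational(1, 329)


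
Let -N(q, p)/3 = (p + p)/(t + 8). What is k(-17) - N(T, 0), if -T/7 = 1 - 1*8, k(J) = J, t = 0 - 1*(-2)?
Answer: -17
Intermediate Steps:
t = 2 (t = 0 + 2 = 2)
T = 49 (T = -7*(1 - 1*8) = -7*(1 - 8) = -7*(-7) = 49)
N(q, p) = -3*p/5 (N(q, p) = -3*(p + p)/(2 + 8) = -3*2*p/10 = -3*p/5)
k(-17) - N(T, 0) = -17 - (-3)*0/5 = -17 - 1*0 = -17 + 0 = -17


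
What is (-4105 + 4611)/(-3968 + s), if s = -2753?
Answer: -46/611 ≈ -0.075286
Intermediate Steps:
(-4105 + 4611)/(-3968 + s) = (-4105 + 4611)/(-3968 - 2753) = 506/(-6721) = 506*(-1/6721) = -46/611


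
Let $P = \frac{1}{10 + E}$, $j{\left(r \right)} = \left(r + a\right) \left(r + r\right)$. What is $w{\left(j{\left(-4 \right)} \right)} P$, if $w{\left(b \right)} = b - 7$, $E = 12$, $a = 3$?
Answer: $\frac{1}{22} \approx 0.045455$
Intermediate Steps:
$j{\left(r \right)} = 2 r \left(3 + r\right)$ ($j{\left(r \right)} = \left(r + 3\right) \left(r + r\right) = \left(3 + r\right) 2 r = 2 r \left(3 + r\right)$)
$w{\left(b \right)} = -7 + b$ ($w{\left(b \right)} = b - 7 = -7 + b$)
$P = \frac{1}{22}$ ($P = \frac{1}{10 + 12} = \frac{1}{22} \approx 0.045455$)
$w{\left(j{\left(-4 \right)} \right)} P = \left(-7 + 2 \left(-4\right) \left(3 - 4\right)\right) \frac{1}{22} = \left(-7 + 2 \left(-4\right) \left(-1\right)\right) \frac{1}{22} = \left(-7 + 8\right) \frac{1}{22} = 1 \cdot \frac{1}{22} = \frac{1}{22}$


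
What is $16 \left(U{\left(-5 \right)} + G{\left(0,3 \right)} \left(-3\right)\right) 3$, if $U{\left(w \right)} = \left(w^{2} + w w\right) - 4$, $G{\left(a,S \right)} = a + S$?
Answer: $1776$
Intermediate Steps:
$G{\left(a,S \right)} = S + a$
$U{\left(w \right)} = -4 + 2 w^{2}$ ($U{\left(w \right)} = \left(w^{2} + w^{2}\right) - 4 = 2 w^{2} - 4 = -4 + 2 w^{2}$)
$16 \left(U{\left(-5 \right)} + G{\left(0,3 \right)} \left(-3\right)\right) 3 = 16 \left(\left(-4 + 2 \left(-5\right)^{2}\right) + \left(3 + 0\right) \left(-3\right)\right) 3 = 16 \left(\left(-4 + 2 \cdot 25\right) + 3 \left(-3\right)\right) 3 = 16 \left(\left(-4 + 50\right) - 9\right) 3 = 16 \left(46 - 9\right) 3 = 16 \cdot 37 \cdot 3 = 592 \cdot 3 = 1776$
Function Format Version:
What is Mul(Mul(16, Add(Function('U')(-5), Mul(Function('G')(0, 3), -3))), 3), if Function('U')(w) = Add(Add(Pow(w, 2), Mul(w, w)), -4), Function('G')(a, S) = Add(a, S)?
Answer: 1776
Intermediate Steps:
Function('G')(a, S) = Add(S, a)
Function('U')(w) = Add(-4, Mul(2, Pow(w, 2))) (Function('U')(w) = Add(Add(Pow(w, 2), Pow(w, 2)), -4) = Add(Mul(2, Pow(w, 2)), -4) = Add(-4, Mul(2, Pow(w, 2))))
Mul(Mul(16, Add(Function('U')(-5), Mul(Function('G')(0, 3), -3))), 3) = Mul(Mul(16, Add(Add(-4, Mul(2, Pow(-5, 2))), Mul(Add(3, 0), -3))), 3) = Mul(Mul(16, Add(Add(-4, Mul(2, 25)), Mul(3, -3))), 3) = Mul(Mul(16, Add(Add(-4, 50), -9)), 3) = Mul(Mul(16, Add(46, -9)), 3) = Mul(Mul(16, 37), 3) = Mul(592, 3) = 1776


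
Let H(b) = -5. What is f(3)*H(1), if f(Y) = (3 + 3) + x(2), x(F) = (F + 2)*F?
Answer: -70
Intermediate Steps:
x(F) = F*(2 + F) (x(F) = (2 + F)*F = F*(2 + F))
f(Y) = 14 (f(Y) = (3 + 3) + 2*(2 + 2) = 6 + 2*4 = 6 + 8 = 14)
f(3)*H(1) = 14*(-5) = -70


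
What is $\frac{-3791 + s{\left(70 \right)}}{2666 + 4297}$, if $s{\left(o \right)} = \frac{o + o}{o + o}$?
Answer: $- \frac{3790}{6963} \approx -0.54431$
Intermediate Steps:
$s{\left(o \right)} = 1$ ($s{\left(o \right)} = \frac{2 o}{2 o} = 2 o \frac{1}{2 o} = 1$)
$\frac{-3791 + s{\left(70 \right)}}{2666 + 4297} = \frac{-3791 + 1}{2666 + 4297} = - \frac{3790}{6963}$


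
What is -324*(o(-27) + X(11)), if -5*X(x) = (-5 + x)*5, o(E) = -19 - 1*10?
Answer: 11340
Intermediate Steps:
o(E) = -29 (o(E) = -19 - 10 = -29)
X(x) = 5 - x (X(x) = -(-5 + x)*5/5 = -(-25 + 5*x)/5 = 5 - x)
-324*(o(-27) + X(11)) = -324*(-29 + (5 - 1*11)) = -324*(-29 + (5 - 11)) = -324*(-29 - 6) = -324*(-35) = 11340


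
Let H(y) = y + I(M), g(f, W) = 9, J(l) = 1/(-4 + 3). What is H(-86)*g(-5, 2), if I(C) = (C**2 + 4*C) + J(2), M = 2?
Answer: -675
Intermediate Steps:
J(l) = -1 (J(l) = 1/(-1) = -1)
I(C) = -1 + C**2 + 4*C (I(C) = (C**2 + 4*C) - 1 = -1 + C**2 + 4*C)
H(y) = 11 + y (H(y) = y + (-1 + 2**2 + 4*2) = y + (-1 + 4 + 8) = y + 11 = 11 + y)
H(-86)*g(-5, 2) = (11 - 86)*9 = -75*9 = -675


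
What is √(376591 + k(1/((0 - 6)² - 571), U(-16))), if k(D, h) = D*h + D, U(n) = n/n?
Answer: √107789757905/535 ≈ 613.67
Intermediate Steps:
U(n) = 1
k(D, h) = D + D*h
√(376591 + k(1/((0 - 6)² - 571), U(-16))) = √(376591 + (1 + 1)/((0 - 6)² - 571)) = √(376591 + 2/((-6)² - 571)) = √(376591 + 2/(36 - 571)) = √(376591 + 2/(-535)) = √(376591 - 1/535*2) = √(376591 - 2/535) = √(201476183/535) = √107789757905/535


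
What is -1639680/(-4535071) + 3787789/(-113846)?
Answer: -16991221038739/516299693066 ≈ -32.910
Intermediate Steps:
-1639680/(-4535071) + 3787789/(-113846) = -1639680*(-1/4535071) + 3787789*(-1/113846) = 1639680/4535071 - 3787789/113846 = -16991221038739/516299693066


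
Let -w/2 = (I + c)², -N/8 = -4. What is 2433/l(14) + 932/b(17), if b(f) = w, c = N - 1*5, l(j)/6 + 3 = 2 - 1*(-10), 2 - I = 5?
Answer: 12743/288 ≈ 44.247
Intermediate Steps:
I = -3 (I = 2 - 1*5 = 2 - 5 = -3)
l(j) = 54 (l(j) = -18 + 6*(2 - 1*(-10)) = -18 + 6*(2 + 10) = -18 + 6*12 = -18 + 72 = 54)
N = 32 (N = -8*(-4) = 32)
c = 27 (c = 32 - 1*5 = 32 - 5 = 27)
w = -1152 (w = -2*(-3 + 27)² = -2*24² = -2*576 = -1152)
b(f) = -1152
2433/l(14) + 932/b(17) = 2433/54 + 932/(-1152) = 2433*(1/54) + 932*(-1/1152) = 811/18 - 233/288 = 12743/288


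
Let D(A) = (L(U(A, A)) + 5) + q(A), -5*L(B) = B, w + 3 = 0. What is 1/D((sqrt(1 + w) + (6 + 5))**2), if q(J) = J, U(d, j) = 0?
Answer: 31/4086 - 11*I*sqrt(2)/8172 ≈ 0.0075869 - 0.0019036*I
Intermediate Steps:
w = -3 (w = -3 + 0 = -3)
L(B) = -B/5
D(A) = 5 + A (D(A) = (-1/5*0 + 5) + A = (0 + 5) + A = 5 + A)
1/D((sqrt(1 + w) + (6 + 5))**2) = 1/(5 + (sqrt(1 - 3) + (6 + 5))**2) = 1/(5 + (sqrt(-2) + 11)**2) = 1/(5 + (I*sqrt(2) + 11)**2) = 1/(5 + (11 + I*sqrt(2))**2)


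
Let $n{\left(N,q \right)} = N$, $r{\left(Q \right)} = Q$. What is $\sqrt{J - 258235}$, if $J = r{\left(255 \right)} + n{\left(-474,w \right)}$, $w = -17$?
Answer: $i \sqrt{258454} \approx 508.38 i$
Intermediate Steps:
$J = -219$ ($J = 255 - 474 = -219$)
$\sqrt{J - 258235} = \sqrt{-219 - 258235} = \sqrt{-258454} = i \sqrt{258454}$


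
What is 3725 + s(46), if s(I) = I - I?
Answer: 3725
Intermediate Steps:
s(I) = 0
3725 + s(46) = 3725 + 0 = 3725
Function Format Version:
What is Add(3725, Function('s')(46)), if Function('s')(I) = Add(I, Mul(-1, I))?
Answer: 3725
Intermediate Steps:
Function('s')(I) = 0
Add(3725, Function('s')(46)) = Add(3725, 0) = 3725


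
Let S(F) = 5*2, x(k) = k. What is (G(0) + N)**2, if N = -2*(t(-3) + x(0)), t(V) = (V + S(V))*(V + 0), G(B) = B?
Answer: 1764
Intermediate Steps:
S(F) = 10
t(V) = V*(10 + V) (t(V) = (V + 10)*(V + 0) = (10 + V)*V = V*(10 + V))
N = 42 (N = -2*(-3*(10 - 3) + 0) = -2*(-3*7 + 0) = -2*(-21 + 0) = -2*(-21) = 42)
(G(0) + N)**2 = (0 + 42)**2 = 42**2 = 1764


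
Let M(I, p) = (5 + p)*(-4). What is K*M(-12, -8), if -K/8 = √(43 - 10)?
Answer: -96*√33 ≈ -551.48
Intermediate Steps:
M(I, p) = -20 - 4*p
K = -8*√33 (K = -8*√(43 - 10) = -8*√33 ≈ -45.956)
K*M(-12, -8) = (-8*√33)*(-20 - 4*(-8)) = (-8*√33)*(-20 + 32) = -8*√33*12 = -96*√33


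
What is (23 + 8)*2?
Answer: 62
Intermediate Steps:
(23 + 8)*2 = 31*2 = 62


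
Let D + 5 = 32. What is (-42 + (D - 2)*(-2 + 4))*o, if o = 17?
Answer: 136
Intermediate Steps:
D = 27 (D = -5 + 32 = 27)
(-42 + (D - 2)*(-2 + 4))*o = (-42 + (27 - 2)*(-2 + 4))*17 = (-42 + 25*2)*17 = (-42 + 50)*17 = 8*17 = 136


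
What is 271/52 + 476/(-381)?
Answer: 78499/19812 ≈ 3.9622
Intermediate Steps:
271/52 + 476/(-381) = 271*(1/52) + 476*(-1/381) = 271/52 - 476/381 = 78499/19812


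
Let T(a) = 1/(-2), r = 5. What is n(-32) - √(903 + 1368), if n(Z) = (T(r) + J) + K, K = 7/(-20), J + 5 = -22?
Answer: -557/20 - √2271 ≈ -75.505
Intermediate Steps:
J = -27 (J = -5 - 22 = -27)
T(a) = -½
K = -7/20 (K = 7*(-1/20) = -7/20 ≈ -0.35000)
n(Z) = -557/20 (n(Z) = (-½ - 27) - 7/20 = -55/2 - 7/20 = -557/20)
n(-32) - √(903 + 1368) = -557/20 - √(903 + 1368) = -557/20 - √2271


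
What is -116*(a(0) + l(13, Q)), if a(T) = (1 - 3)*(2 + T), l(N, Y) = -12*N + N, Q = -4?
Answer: 17052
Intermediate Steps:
l(N, Y) = -11*N
a(T) = -4 - 2*T (a(T) = -2*(2 + T) = -4 - 2*T)
-116*(a(0) + l(13, Q)) = -116*((-4 - 2*0) - 11*13) = -116*((-4 + 0) - 143) = -116*(-4 - 143) = -116*(-147) = 17052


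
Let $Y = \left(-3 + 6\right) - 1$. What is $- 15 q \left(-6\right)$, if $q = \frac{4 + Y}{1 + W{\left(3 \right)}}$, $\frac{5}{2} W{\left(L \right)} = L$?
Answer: $\frac{2700}{11} \approx 245.45$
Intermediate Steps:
$Y = 2$ ($Y = 3 - 1 = 2$)
$W{\left(L \right)} = \frac{2 L}{5}$
$q = \frac{30}{11}$ ($q = \frac{4 + 2}{1 + \frac{2}{5} \cdot 3} = \frac{6}{1 + \frac{6}{5}} = \frac{6}{\frac{11}{5}} = 6 \cdot \frac{5}{11} = \frac{30}{11} \approx 2.7273$)
$- 15 q \left(-6\right) = \left(-15\right) \frac{30}{11} \left(-6\right) = \left(- \frac{450}{11}\right) \left(-6\right) = \frac{2700}{11}$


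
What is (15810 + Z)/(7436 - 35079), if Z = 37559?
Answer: -53369/27643 ≈ -1.9307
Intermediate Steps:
(15810 + Z)/(7436 - 35079) = (15810 + 37559)/(7436 - 35079) = 53369/(-27643) = 53369*(-1/27643) = -53369/27643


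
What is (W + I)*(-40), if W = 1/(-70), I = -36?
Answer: 10084/7 ≈ 1440.6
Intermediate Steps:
W = -1/70 ≈ -0.014286
(W + I)*(-40) = (-1/70 - 36)*(-40) = -2521/70*(-40) = 10084/7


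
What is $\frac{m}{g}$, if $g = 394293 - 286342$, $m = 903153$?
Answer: $\frac{903153}{107951} \approx 8.3663$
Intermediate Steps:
$g = 107951$ ($g = 394293 - 286342 = 107951$)
$\frac{m}{g} = \frac{903153}{107951}$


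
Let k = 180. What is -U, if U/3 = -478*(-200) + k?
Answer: -287340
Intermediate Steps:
U = 287340 (U = 3*(-478*(-200) + 180) = 3*(95600 + 180) = 3*95780 = 287340)
-U = -1*287340 = -287340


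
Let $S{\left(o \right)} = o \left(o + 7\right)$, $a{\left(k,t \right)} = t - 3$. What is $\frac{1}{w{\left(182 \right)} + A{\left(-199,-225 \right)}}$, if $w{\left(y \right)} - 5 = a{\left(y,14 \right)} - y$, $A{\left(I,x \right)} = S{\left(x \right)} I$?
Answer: $- \frac{1}{9761116} \approx -1.0245 \cdot 10^{-7}$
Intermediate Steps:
$a{\left(k,t \right)} = -3 + t$
$S{\left(o \right)} = o \left(7 + o\right)$
$A{\left(I,x \right)} = I x \left(7 + x\right)$ ($A{\left(I,x \right)} = x \left(7 + x\right) I = I x \left(7 + x\right)$)
$w{\left(y \right)} = 16 - y$ ($w{\left(y \right)} = 5 - \left(-11 + y\right) = 16 - y$)
$\frac{1}{w{\left(182 \right)} + A{\left(-199,-225 \right)}} = \frac{1}{\left(16 - 182\right) - - 44775 \left(7 - 225\right)} = \frac{1}{\left(16 - 182\right) - \left(-44775\right) \left(-218\right)} = \frac{1}{-166 - 9760950} = \frac{1}{-9761116} = - \frac{1}{9761116}$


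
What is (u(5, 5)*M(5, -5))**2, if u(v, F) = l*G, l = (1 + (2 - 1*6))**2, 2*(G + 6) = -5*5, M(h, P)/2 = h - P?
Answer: 11088900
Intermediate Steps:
M(h, P) = -2*P + 2*h (M(h, P) = 2*(h - P) = -2*P + 2*h)
G = -37/2 (G = -6 + (-5*5)/2 = -6 + (1/2)*(-25) = -6 - 25/2 = -37/2 ≈ -18.500)
l = 9 (l = (1 + (2 - 6))**2 = (1 - 4)**2 = (-3)**2 = 9)
u(v, F) = -333/2 (u(v, F) = 9*(-37/2) = -333/2)
(u(5, 5)*M(5, -5))**2 = (-333*(-2*(-5) + 2*5)/2)**2 = (-333*(10 + 10)/2)**2 = (-333/2*20)**2 = (-3330)**2 = 11088900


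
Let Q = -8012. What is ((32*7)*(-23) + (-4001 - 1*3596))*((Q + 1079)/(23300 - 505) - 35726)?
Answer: 10382544682147/22795 ≈ 4.5547e+8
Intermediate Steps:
((32*7)*(-23) + (-4001 - 1*3596))*((Q + 1079)/(23300 - 505) - 35726) = ((32*7)*(-23) + (-4001 - 1*3596))*((-8012 + 1079)/(23300 - 505) - 35726) = (224*(-23) + (-4001 - 3596))*(-6933/22795 - 35726) = (-5152 - 7597)*(-6933*1/22795 - 35726) = -12749*(-6933/22795 - 35726) = -12749*(-814381103/22795) = 10382544682147/22795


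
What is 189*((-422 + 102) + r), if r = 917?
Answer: 112833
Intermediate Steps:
189*((-422 + 102) + r) = 189*((-422 + 102) + 917) = 189*(-320 + 917) = 189*597 = 112833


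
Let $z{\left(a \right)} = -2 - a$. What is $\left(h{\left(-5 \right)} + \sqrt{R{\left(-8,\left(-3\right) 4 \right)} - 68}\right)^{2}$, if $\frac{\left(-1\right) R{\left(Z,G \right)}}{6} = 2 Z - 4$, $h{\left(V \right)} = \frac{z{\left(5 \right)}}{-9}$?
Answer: $\frac{4261}{81} + \frac{28 \sqrt{13}}{9} \approx 63.822$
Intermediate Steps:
$h{\left(V \right)} = \frac{7}{9}$ ($h{\left(V \right)} = \frac{-2 - 5}{-9} = \left(-2 - 5\right) \left(- \frac{1}{9}\right) = \left(-7\right) \left(- \frac{1}{9}\right) = \frac{7}{9}$)
$R{\left(Z,G \right)} = 24 - 12 Z$ ($R{\left(Z,G \right)} = - 6 \left(2 Z - 4\right) = - 6 \left(-4 + 2 Z\right) = 24 - 12 Z$)
$\left(h{\left(-5 \right)} + \sqrt{R{\left(-8,\left(-3\right) 4 \right)} - 68}\right)^{2} = \left(\frac{7}{9} + \sqrt{\left(24 - -96\right) - 68}\right)^{2} = \left(\frac{7}{9} + \sqrt{\left(24 + 96\right) - 68}\right)^{2} = \left(\frac{7}{9} + \sqrt{120 - 68}\right)^{2} = \left(\frac{7}{9} + \sqrt{52}\right)^{2} = \left(\frac{7}{9} + 2 \sqrt{13}\right)^{2}$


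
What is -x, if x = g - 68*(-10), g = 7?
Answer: -687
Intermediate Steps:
x = 687 (x = 7 - 68*(-10) = 7 + 680 = 687)
-x = -1*687 = -687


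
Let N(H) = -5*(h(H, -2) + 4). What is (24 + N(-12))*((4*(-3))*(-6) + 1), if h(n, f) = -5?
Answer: 2117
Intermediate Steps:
N(H) = 5 (N(H) = -5*(-5 + 4) = -5*(-1) = 5)
(24 + N(-12))*((4*(-3))*(-6) + 1) = (24 + 5)*((4*(-3))*(-6) + 1) = 29*(-12*(-6) + 1) = 29*(72 + 1) = 29*73 = 2117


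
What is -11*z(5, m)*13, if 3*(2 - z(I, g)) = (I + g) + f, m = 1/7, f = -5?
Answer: -5863/21 ≈ -279.19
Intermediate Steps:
m = ⅐ ≈ 0.14286
z(I, g) = 11/3 - I/3 - g/3 (z(I, g) = 2 - ((I + g) - 5)/3 = 2 - (-5 + I + g)/3 = 2 + (5/3 - I/3 - g/3) = 11/3 - I/3 - g/3)
-11*z(5, m)*13 = -11*(11/3 - ⅓*5 - ⅓*⅐)*13 = -11*(11/3 - 5/3 - 1/21)*13 = -11*41/21*13 = -451/21*13 = -5863/21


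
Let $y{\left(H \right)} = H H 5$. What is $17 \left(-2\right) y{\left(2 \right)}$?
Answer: $-680$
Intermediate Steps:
$y{\left(H \right)} = 5 H^{2}$ ($y{\left(H \right)} = H^{2} \cdot 5 = 5 H^{2}$)
$17 \left(-2\right) y{\left(2 \right)} = 17 \left(-2\right) 5 \cdot 2^{2} = - 34 \cdot 5 \cdot 4 = \left(-34\right) 20 = -680$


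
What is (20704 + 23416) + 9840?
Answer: 53960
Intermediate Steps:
(20704 + 23416) + 9840 = 44120 + 9840 = 53960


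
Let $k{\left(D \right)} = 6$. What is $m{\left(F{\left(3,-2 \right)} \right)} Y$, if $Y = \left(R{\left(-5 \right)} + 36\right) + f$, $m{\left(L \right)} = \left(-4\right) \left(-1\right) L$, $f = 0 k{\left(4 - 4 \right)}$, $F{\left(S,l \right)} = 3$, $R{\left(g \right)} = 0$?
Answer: $432$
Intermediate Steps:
$f = 0$ ($f = 0 \cdot 6 = 0$)
$m{\left(L \right)} = 4 L$
$Y = 36$ ($Y = \left(0 + 36\right) + 0 = 36 + 0 = 36$)
$m{\left(F{\left(3,-2 \right)} \right)} Y = 4 \cdot 3 \cdot 36 = 12 \cdot 36 = 432$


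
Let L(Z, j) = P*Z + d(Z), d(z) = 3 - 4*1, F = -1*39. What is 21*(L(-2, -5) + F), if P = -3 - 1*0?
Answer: -714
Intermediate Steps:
P = -3 (P = -3 + 0 = -3)
F = -39
d(z) = -1 (d(z) = 3 - 4 = -1)
L(Z, j) = -1 - 3*Z (L(Z, j) = -3*Z - 1 = -1 - 3*Z)
21*(L(-2, -5) + F) = 21*((-1 - 3*(-2)) - 39) = 21*((-1 + 6) - 39) = 21*(5 - 39) = 21*(-34) = -714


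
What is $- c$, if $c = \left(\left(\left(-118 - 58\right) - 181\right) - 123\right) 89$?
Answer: $42720$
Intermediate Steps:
$c = -42720$ ($c = \left(\left(\left(-118 - 58\right) - 181\right) - 123\right) 89 = \left(\left(-176 - 181\right) - 123\right) 89 = \left(-357 - 123\right) 89 = \left(-480\right) 89 = -42720$)
$- c = \left(-1\right) \left(-42720\right) = 42720$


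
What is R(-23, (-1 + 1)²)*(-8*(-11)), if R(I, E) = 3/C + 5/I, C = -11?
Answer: -992/23 ≈ -43.130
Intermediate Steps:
R(I, E) = -3/11 + 5/I (R(I, E) = 3/(-11) + 5/I = 3*(-1/11) + 5/I = -3/11 + 5/I)
R(-23, (-1 + 1)²)*(-8*(-11)) = (-3/11 + 5/(-23))*(-8*(-11)) = (-3/11 + 5*(-1/23))*88 = (-3/11 - 5/23)*88 = -124/253*88 = -992/23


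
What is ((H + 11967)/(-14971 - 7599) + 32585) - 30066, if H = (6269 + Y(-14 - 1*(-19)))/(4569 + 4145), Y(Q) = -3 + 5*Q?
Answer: 495319987891/196674980 ≈ 2518.5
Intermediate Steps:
H = 6291/8714 (H = (6269 + (-3 + 5*(-14 - 1*(-19))))/(4569 + 4145) = (6269 + (-3 + 5*(-14 + 19)))/8714 = (6269 + (-3 + 5*5))*(1/8714) = (6269 + (-3 + 25))*(1/8714) = (6269 + 22)*(1/8714) = 6291*(1/8714) = 6291/8714 ≈ 0.72194)
((H + 11967)/(-14971 - 7599) + 32585) - 30066 = ((6291/8714 + 11967)/(-14971 - 7599) + 32585) - 30066 = ((104286729/8714)/(-22570) + 32585) - 30066 = ((104286729/8714)*(-1/22570) + 32585) - 30066 = (-104286729/196674980 + 32585) - 30066 = 6408549936571/196674980 - 30066 = 495319987891/196674980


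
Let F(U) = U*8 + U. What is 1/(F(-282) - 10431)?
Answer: -1/12969 ≈ -7.7107e-5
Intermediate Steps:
F(U) = 9*U (F(U) = 8*U + U = 9*U)
1/(F(-282) - 10431) = 1/(9*(-282) - 10431) = 1/(-2538 - 10431) = 1/(-12969) = -1/12969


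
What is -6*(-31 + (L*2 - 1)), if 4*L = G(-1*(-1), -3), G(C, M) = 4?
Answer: 180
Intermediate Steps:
L = 1 (L = (1/4)*4 = 1)
-6*(-31 + (L*2 - 1)) = -6*(-31 + (1*2 - 1)) = -6*(-31 + (2 - 1)) = -6*(-31 + 1) = -6*(-30) = 180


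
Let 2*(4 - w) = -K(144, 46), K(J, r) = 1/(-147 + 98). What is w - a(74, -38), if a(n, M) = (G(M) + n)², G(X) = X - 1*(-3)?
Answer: -148667/98 ≈ -1517.0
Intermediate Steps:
K(J, r) = -1/49 (K(J, r) = 1/(-49) = -1/49)
G(X) = 3 + X (G(X) = X + 3 = 3 + X)
w = 391/98 (w = 4 - (-1)*(-1)/(2*49) = 4 - ½*1/49 = 4 - 1/98 = 391/98 ≈ 3.9898)
a(n, M) = (3 + M + n)² (a(n, M) = ((3 + M) + n)² = (3 + M + n)²)
w - a(74, -38) = 391/98 - (3 - 38 + 74)² = 391/98 - 1*39² = 391/98 - 1*1521 = 391/98 - 1521 = -148667/98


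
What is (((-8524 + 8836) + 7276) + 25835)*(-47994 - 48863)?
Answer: -3237251511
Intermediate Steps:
(((-8524 + 8836) + 7276) + 25835)*(-47994 - 48863) = ((312 + 7276) + 25835)*(-96857) = (7588 + 25835)*(-96857) = 33423*(-96857) = -3237251511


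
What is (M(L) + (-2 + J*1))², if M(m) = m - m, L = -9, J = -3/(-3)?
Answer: 1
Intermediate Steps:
J = 1 (J = -3*(-⅓) = 1)
M(m) = 0
(M(L) + (-2 + J*1))² = (0 + (-2 + 1*1))² = (0 + (-2 + 1))² = (0 - 1)² = (-1)² = 1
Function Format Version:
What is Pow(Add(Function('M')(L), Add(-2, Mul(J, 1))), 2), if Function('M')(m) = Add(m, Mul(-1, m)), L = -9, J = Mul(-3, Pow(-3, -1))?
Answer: 1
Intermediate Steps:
J = 1 (J = Mul(-3, Rational(-1, 3)) = 1)
Function('M')(m) = 0
Pow(Add(Function('M')(L), Add(-2, Mul(J, 1))), 2) = Pow(Add(0, Add(-2, Mul(1, 1))), 2) = Pow(Add(0, Add(-2, 1)), 2) = Pow(Add(0, -1), 2) = Pow(-1, 2) = 1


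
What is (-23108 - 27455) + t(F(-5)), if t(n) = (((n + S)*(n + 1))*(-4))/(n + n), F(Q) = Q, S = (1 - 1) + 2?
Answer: -252791/5 ≈ -50558.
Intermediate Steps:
S = 2 (S = 0 + 2 = 2)
t(n) = -2*(1 + n)*(2 + n)/n (t(n) = (((n + 2)*(n + 1))*(-4))/(n + n) = (((2 + n)*(1 + n))*(-4))/((2*n)) = (((1 + n)*(2 + n))*(-4))*(1/(2*n)) = (-4*(1 + n)*(2 + n))*(1/(2*n)) = -2*(1 + n)*(2 + n)/n)
(-23108 - 27455) + t(F(-5)) = (-23108 - 27455) + (-6 - 4/(-5) - 2*(-5)) = -50563 + (-6 - 4*(-⅕) + 10) = -50563 + (-6 + ⅘ + 10) = -50563 + 24/5 = -252791/5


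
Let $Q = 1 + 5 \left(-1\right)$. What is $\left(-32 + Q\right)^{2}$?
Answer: $1296$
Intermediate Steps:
$Q = -4$ ($Q = 1 - 5 = -4$)
$\left(-32 + Q\right)^{2} = \left(-32 - 4\right)^{2} = \left(-36\right)^{2} = 1296$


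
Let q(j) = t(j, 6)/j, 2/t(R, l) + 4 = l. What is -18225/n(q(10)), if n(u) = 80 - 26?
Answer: -675/2 ≈ -337.50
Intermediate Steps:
t(R, l) = 2/(-4 + l)
q(j) = 1/j (q(j) = (2/(-4 + 6))/j = (2/2)/j = (2*(½))/j = 1/j)
n(u) = 54
-18225/n(q(10)) = -18225/54 = -18225*1/54 = -675/2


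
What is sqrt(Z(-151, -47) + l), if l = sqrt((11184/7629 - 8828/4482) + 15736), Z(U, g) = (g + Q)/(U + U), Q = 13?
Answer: sqrt(1029241486147383 + 4812584269*sqrt(56782481744889498))/95614257 ≈ 11.205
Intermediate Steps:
Z(U, g) = (13 + g)/(2*U) (Z(U, g) = (g + 13)/(U + U) = (13 + g)/((2*U)) = (13 + g)*(1/(2*U)) = (13 + g)/(2*U))
l = sqrt(56782481744889498)/1899621 (l = sqrt((11184*(1/7629) - 8828*1/4482) + 15736) = sqrt((3728/2543 - 4414/2241) + 15736) = sqrt(-2870354/5698863 + 15736) = sqrt(89674437814/5698863) = sqrt(56782481744889498)/1899621 ≈ 125.44)
sqrt(Z(-151, -47) + l) = sqrt((1/2)*(13 - 47)/(-151) + sqrt(56782481744889498)/1899621) = sqrt((1/2)*(-1/151)*(-34) + sqrt(56782481744889498)/1899621) = sqrt(17/151 + sqrt(56782481744889498)/1899621)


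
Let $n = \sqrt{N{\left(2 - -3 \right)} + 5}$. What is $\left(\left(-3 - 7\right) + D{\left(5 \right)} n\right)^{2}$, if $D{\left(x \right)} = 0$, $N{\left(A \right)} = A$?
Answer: $100$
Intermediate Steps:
$n = \sqrt{10}$ ($n = \sqrt{\left(2 - -3\right) + 5} = \sqrt{\left(2 + 3\right) + 5} = \sqrt{5 + 5} = \sqrt{10} \approx 3.1623$)
$\left(\left(-3 - 7\right) + D{\left(5 \right)} n\right)^{2} = \left(\left(-3 - 7\right) + 0 \sqrt{10}\right)^{2} = \left(\left(-3 - 7\right) + 0\right)^{2} = \left(-10 + 0\right)^{2} = \left(-10\right)^{2} = 100$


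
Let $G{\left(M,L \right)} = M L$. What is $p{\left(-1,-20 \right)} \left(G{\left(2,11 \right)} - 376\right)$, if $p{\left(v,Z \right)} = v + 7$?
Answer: $-2124$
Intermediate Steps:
$p{\left(v,Z \right)} = 7 + v$
$G{\left(M,L \right)} = L M$
$p{\left(-1,-20 \right)} \left(G{\left(2,11 \right)} - 376\right) = \left(7 - 1\right) \left(11 \cdot 2 - 376\right) = 6 \left(22 - 376\right) = 6 \left(-354\right) = -2124$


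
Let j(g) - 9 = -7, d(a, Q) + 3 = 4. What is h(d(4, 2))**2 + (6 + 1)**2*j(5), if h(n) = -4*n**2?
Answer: 114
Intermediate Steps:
d(a, Q) = 1 (d(a, Q) = -3 + 4 = 1)
j(g) = 2 (j(g) = 9 - 7 = 2)
h(d(4, 2))**2 + (6 + 1)**2*j(5) = (-4*1**2)**2 + (6 + 1)**2*2 = (-4*1)**2 + 7**2*2 = (-4)**2 + 49*2 = 16 + 98 = 114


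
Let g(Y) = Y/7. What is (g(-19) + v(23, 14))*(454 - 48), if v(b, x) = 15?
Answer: 4988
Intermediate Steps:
g(Y) = Y/7 (g(Y) = Y*(1/7) = Y/7)
(g(-19) + v(23, 14))*(454 - 48) = ((1/7)*(-19) + 15)*(454 - 48) = (-19/7 + 15)*406 = (86/7)*406 = 4988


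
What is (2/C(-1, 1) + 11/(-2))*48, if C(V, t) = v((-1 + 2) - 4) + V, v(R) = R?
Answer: -288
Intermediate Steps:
C(V, t) = -3 + V (C(V, t) = ((-1 + 2) - 4) + V = (1 - 4) + V = -3 + V)
(2/C(-1, 1) + 11/(-2))*48 = (2/(-3 - 1) + 11/(-2))*48 = (2/(-4) + 11*(-½))*48 = (2*(-¼) - 11/2)*48 = (-½ - 11/2)*48 = -6*48 = -288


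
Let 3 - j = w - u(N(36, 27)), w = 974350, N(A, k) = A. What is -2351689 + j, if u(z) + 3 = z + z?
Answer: -3325967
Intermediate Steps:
u(z) = -3 + 2*z (u(z) = -3 + (z + z) = -3 + 2*z)
j = -974278 (j = 3 - (974350 - (-3 + 2*36)) = 3 - (974350 - (-3 + 72)) = 3 - (974350 - 1*69) = 3 - (974350 - 69) = 3 - 1*974281 = 3 - 974281 = -974278)
-2351689 + j = -2351689 - 974278 = -3325967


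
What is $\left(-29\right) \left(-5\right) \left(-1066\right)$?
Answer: $-154570$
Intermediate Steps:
$\left(-29\right) \left(-5\right) \left(-1066\right) = 145 \left(-1066\right) = -154570$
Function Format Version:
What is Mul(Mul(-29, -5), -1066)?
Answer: -154570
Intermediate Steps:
Mul(Mul(-29, -5), -1066) = Mul(145, -1066) = -154570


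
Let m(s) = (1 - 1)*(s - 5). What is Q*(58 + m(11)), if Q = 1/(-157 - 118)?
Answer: -58/275 ≈ -0.21091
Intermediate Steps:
m(s) = 0 (m(s) = 0*(-5 + s) = 0)
Q = -1/275 (Q = 1/(-275) = -1/275 ≈ -0.0036364)
Q*(58 + m(11)) = -(58 + 0)/275 = -1/275*58 = -58/275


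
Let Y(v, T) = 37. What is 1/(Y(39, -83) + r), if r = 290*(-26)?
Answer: -1/7503 ≈ -0.00013328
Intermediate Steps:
r = -7540
1/(Y(39, -83) + r) = 1/(37 - 7540) = 1/(-7503) = -1/7503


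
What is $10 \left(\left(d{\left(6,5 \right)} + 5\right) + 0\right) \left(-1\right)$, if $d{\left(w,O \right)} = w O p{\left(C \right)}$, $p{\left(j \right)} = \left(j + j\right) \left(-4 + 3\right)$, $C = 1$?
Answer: $550$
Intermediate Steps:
$p{\left(j \right)} = - 2 j$ ($p{\left(j \right)} = 2 j \left(-1\right) = - 2 j$)
$d{\left(w,O \right)} = - 2 O w$ ($d{\left(w,O \right)} = w O \left(\left(-2\right) 1\right) = O w \left(-2\right) = - 2 O w$)
$10 \left(\left(d{\left(6,5 \right)} + 5\right) + 0\right) \left(-1\right) = 10 \left(\left(\left(-2\right) 5 \cdot 6 + 5\right) + 0\right) \left(-1\right) = 10 \left(\left(-60 + 5\right) + 0\right) \left(-1\right) = 10 \left(-55 + 0\right) \left(-1\right) = 10 \left(-55\right) \left(-1\right) = \left(-550\right) \left(-1\right) = 550$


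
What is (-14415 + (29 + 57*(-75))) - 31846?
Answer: -50507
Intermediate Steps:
(-14415 + (29 + 57*(-75))) - 31846 = (-14415 + (29 - 4275)) - 31846 = (-14415 - 4246) - 31846 = -18661 - 31846 = -50507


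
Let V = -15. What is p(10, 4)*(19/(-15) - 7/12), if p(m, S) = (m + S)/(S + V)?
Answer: 259/110 ≈ 2.3545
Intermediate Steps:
p(m, S) = (S + m)/(-15 + S) (p(m, S) = (m + S)/(S - 15) = (S + m)/(-15 + S))
p(10, 4)*(19/(-15) - 7/12) = ((4 + 10)/(-15 + 4))*(19/(-15) - 7/12) = (14/(-11))*(19*(-1/15) - 7*1/12) = (-1/11*14)*(-19/15 - 7/12) = -14/11*(-37/20) = 259/110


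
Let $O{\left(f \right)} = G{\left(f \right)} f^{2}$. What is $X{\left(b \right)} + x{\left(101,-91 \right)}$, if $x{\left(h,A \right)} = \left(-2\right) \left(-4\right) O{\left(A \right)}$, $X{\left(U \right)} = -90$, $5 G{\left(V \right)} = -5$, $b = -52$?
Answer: $-66338$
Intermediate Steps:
$G{\left(V \right)} = -1$ ($G{\left(V \right)} = \frac{1}{5} \left(-5\right) = -1$)
$O{\left(f \right)} = - f^{2}$
$x{\left(h,A \right)} = - 8 A^{2}$ ($x{\left(h,A \right)} = \left(-2\right) \left(-4\right) \left(- A^{2}\right) = 8 \left(- A^{2}\right) = - 8 A^{2}$)
$X{\left(b \right)} + x{\left(101,-91 \right)} = -90 - 8 \left(-91\right)^{2} = -90 - 66248 = -66338$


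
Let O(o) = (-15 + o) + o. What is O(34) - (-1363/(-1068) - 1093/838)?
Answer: 23729641/447492 ≈ 53.028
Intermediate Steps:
O(o) = -15 + 2*o
O(34) - (-1363/(-1068) - 1093/838) = (-15 + 2*34) - (-1363/(-1068) - 1093/838) = (-15 + 68) - (-1363*(-1/1068) - 1093*1/838) = 53 - (1363/1068 - 1093/838) = 53 - 1*(-12565/447492) = 53 + 12565/447492 = 23729641/447492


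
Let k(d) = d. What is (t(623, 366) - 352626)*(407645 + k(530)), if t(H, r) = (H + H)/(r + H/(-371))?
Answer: -2779177611712300/19309 ≈ -1.4393e+11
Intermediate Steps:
t(H, r) = 2*H/(r - H/371) (t(H, r) = (2*H)/(r + H*(-1/371)) = (2*H)/(r - H/371) = 2*H/(r - H/371))
(t(623, 366) - 352626)*(407645 + k(530)) = (742*623/(-1*623 + 371*366) - 352626)*(407645 + 530) = (742*623/(-623 + 135786) - 352626)*408175 = (742*623/135163 - 352626)*408175 = (742*623*(1/135163) - 352626)*408175 = (66038/19309 - 352626)*408175 = -6808789396/19309*408175 = -2779177611712300/19309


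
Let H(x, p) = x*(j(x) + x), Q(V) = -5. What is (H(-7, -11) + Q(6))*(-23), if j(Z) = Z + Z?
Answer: -3266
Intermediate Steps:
j(Z) = 2*Z
H(x, p) = 3*x**2 (H(x, p) = x*(2*x + x) = x*(3*x) = 3*x**2)
(H(-7, -11) + Q(6))*(-23) = (3*(-7)**2 - 5)*(-23) = (3*49 - 5)*(-23) = (147 - 5)*(-23) = 142*(-23) = -3266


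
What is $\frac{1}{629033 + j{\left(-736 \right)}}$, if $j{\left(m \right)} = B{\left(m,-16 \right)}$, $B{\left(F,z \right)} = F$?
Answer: $\frac{1}{628297} \approx 1.5916 \cdot 10^{-6}$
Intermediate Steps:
$j{\left(m \right)} = m$
$\frac{1}{629033 + j{\left(-736 \right)}} = \frac{1}{629033 - 736} = \frac{1}{628297}$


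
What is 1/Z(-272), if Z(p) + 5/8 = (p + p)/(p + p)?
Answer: 8/3 ≈ 2.6667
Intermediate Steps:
Z(p) = 3/8 (Z(p) = -5/8 + (p + p)/(p + p) = -5/8 + (2*p)/((2*p)) = -5/8 + (2*p)*(1/(2*p)) = -5/8 + 1 = 3/8)
1/Z(-272) = 1/(3/8) = 8/3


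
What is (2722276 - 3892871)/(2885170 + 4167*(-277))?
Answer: -1170595/1730911 ≈ -0.67629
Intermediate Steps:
(2722276 - 3892871)/(2885170 + 4167*(-277)) = -1170595/(2885170 - 1154259) = -1170595/1730911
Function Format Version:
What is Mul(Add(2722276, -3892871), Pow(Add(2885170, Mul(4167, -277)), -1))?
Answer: Rational(-1170595, 1730911) ≈ -0.67629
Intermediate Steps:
Mul(Add(2722276, -3892871), Pow(Add(2885170, Mul(4167, -277)), -1)) = Mul(-1170595, Pow(Add(2885170, -1154259), -1)) = Mul(-1170595, Pow(1730911, -1)) = Mul(-1170595, Rational(1, 1730911)) = Rational(-1170595, 1730911)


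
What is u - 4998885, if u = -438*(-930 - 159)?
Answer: -4521903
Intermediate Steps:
u = 476982 (u = -438*(-1089) = 476982)
u - 4998885 = 476982 - 4998885 = -4521903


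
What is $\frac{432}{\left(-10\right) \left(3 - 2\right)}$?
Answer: $- \frac{216}{5} \approx -43.2$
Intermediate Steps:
$\frac{432}{\left(-10\right) \left(3 - 2\right)} = \frac{432}{\left(-10\right) 1} = \frac{432}{-10} = 432 \left(- \frac{1}{10}\right) = - \frac{216}{5}$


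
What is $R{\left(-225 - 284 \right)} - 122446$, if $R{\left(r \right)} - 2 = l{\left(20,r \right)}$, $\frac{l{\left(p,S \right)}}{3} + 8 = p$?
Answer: $-122408$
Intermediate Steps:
$l{\left(p,S \right)} = -24 + 3 p$
$R{\left(r \right)} = 38$ ($R{\left(r \right)} = 2 + \left(-24 + 3 \cdot 20\right) = 2 + \left(-24 + 60\right) = 2 + 36 = 38$)
$R{\left(-225 - 284 \right)} - 122446 = 38 - 122446 = -122408$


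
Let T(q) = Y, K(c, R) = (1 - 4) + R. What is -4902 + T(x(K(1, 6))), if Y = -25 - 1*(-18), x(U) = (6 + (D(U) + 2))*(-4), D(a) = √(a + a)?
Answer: -4909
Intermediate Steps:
D(a) = √2*√a (D(a) = √(2*a) = √2*√a)
K(c, R) = -3 + R
x(U) = -32 - 4*√2*√U (x(U) = (6 + (√2*√U + 2))*(-4) = (6 + (2 + √2*√U))*(-4) = (8 + √2*√U)*(-4) = -32 - 4*√2*√U)
Y = -7 (Y = -25 + 18 = -7)
T(q) = -7
-4902 + T(x(K(1, 6))) = -4902 - 7 = -4909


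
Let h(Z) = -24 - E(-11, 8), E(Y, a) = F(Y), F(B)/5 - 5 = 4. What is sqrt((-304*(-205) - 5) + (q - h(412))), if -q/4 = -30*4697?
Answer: 14*sqrt(3194) ≈ 791.22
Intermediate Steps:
F(B) = 45 (F(B) = 25 + 5*4 = 25 + 20 = 45)
q = 563640 (q = -(-120)*4697 = -4*(-140910) = 563640)
E(Y, a) = 45
h(Z) = -69 (h(Z) = -24 - 1*45 = -24 - 45 = -69)
sqrt((-304*(-205) - 5) + (q - h(412))) = sqrt((-304*(-205) - 5) + (563640 - 1*(-69))) = sqrt((62320 - 5) + (563640 + 69)) = sqrt(62315 + 563709) = sqrt(626024) = 14*sqrt(3194)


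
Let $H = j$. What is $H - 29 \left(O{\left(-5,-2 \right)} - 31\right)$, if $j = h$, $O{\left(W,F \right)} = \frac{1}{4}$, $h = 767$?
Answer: $\frac{6635}{4} \approx 1658.8$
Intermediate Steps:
$O{\left(W,F \right)} = \frac{1}{4}$
$j = 767$
$H = 767$
$H - 29 \left(O{\left(-5,-2 \right)} - 31\right) = 767 - 29 \left(\frac{1}{4} - 31\right) = 767 - - \frac{3567}{4} = 767 + \frac{3567}{4} = \frac{6635}{4}$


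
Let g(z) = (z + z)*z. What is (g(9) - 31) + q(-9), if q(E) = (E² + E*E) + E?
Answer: 284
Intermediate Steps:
q(E) = E + 2*E² (q(E) = (E² + E²) + E = 2*E² + E = E + 2*E²)
g(z) = 2*z² (g(z) = (2*z)*z = 2*z²)
(g(9) - 31) + q(-9) = (2*9² - 31) - 9*(1 + 2*(-9)) = (2*81 - 31) - 9*(1 - 18) = (162 - 31) - 9*(-17) = 131 + 153 = 284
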